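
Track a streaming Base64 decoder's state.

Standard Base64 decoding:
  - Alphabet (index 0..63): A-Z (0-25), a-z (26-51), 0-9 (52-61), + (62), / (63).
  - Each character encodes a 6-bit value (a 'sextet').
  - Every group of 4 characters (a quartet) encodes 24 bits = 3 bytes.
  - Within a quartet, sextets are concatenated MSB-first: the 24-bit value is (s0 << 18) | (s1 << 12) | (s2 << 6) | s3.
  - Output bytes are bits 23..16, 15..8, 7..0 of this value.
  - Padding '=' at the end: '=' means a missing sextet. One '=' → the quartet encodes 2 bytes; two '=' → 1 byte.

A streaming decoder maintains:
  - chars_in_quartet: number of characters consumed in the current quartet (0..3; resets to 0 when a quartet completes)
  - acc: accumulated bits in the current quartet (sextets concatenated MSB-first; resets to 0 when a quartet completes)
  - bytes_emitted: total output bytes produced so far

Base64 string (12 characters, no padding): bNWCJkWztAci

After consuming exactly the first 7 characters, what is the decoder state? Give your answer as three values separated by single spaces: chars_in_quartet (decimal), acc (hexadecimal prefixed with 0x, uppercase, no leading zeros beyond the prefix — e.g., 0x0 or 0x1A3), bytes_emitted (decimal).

After char 0 ('b'=27): chars_in_quartet=1 acc=0x1B bytes_emitted=0
After char 1 ('N'=13): chars_in_quartet=2 acc=0x6CD bytes_emitted=0
After char 2 ('W'=22): chars_in_quartet=3 acc=0x1B356 bytes_emitted=0
After char 3 ('C'=2): chars_in_quartet=4 acc=0x6CD582 -> emit 6C D5 82, reset; bytes_emitted=3
After char 4 ('J'=9): chars_in_quartet=1 acc=0x9 bytes_emitted=3
After char 5 ('k'=36): chars_in_quartet=2 acc=0x264 bytes_emitted=3
After char 6 ('W'=22): chars_in_quartet=3 acc=0x9916 bytes_emitted=3

Answer: 3 0x9916 3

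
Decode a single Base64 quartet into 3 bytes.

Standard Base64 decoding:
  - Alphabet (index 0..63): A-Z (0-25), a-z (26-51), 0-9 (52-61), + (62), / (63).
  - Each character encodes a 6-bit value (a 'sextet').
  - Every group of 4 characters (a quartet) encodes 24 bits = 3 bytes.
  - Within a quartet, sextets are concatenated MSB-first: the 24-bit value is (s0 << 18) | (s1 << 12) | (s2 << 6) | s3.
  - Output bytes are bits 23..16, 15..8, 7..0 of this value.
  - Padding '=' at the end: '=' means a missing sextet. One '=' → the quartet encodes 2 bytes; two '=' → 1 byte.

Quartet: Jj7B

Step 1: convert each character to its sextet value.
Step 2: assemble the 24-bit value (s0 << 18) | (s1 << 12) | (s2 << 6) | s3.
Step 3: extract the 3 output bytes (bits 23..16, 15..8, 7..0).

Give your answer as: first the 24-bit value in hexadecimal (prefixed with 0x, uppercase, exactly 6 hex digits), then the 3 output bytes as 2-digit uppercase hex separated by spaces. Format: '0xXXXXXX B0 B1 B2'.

Sextets: J=9, j=35, 7=59, B=1
24-bit: (9<<18) | (35<<12) | (59<<6) | 1
      = 0x240000 | 0x023000 | 0x000EC0 | 0x000001
      = 0x263EC1
Bytes: (v>>16)&0xFF=26, (v>>8)&0xFF=3E, v&0xFF=C1

Answer: 0x263EC1 26 3E C1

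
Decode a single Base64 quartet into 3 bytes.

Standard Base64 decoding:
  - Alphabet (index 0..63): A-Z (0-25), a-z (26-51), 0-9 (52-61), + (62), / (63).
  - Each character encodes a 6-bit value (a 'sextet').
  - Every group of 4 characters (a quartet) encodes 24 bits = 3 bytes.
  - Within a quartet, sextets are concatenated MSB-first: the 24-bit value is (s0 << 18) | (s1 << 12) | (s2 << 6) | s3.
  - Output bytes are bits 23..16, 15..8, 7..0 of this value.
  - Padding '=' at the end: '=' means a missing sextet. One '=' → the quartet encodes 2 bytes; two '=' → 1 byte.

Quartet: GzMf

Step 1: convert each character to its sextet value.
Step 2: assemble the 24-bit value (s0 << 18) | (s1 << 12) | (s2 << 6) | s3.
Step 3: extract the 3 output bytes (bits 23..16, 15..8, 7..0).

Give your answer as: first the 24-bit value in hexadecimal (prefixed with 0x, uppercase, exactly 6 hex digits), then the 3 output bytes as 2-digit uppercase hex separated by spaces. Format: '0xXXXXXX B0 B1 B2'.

Answer: 0x1B331F 1B 33 1F

Derivation:
Sextets: G=6, z=51, M=12, f=31
24-bit: (6<<18) | (51<<12) | (12<<6) | 31
      = 0x180000 | 0x033000 | 0x000300 | 0x00001F
      = 0x1B331F
Bytes: (v>>16)&0xFF=1B, (v>>8)&0xFF=33, v&0xFF=1F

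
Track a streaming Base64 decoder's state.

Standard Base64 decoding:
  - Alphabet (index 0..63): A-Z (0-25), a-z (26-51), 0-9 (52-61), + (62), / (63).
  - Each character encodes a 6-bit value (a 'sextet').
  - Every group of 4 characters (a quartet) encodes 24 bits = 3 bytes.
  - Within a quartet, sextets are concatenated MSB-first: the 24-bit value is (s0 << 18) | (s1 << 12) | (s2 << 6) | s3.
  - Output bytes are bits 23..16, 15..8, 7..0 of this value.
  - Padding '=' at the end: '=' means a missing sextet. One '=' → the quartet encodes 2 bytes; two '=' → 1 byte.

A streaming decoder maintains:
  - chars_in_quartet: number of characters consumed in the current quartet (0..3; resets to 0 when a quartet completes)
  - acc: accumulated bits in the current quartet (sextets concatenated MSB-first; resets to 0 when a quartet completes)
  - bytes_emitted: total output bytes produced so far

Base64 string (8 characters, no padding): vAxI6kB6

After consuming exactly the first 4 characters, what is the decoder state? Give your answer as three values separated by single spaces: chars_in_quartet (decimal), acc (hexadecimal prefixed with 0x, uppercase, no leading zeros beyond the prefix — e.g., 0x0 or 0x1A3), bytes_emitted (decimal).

Answer: 0 0x0 3

Derivation:
After char 0 ('v'=47): chars_in_quartet=1 acc=0x2F bytes_emitted=0
After char 1 ('A'=0): chars_in_quartet=2 acc=0xBC0 bytes_emitted=0
After char 2 ('x'=49): chars_in_quartet=3 acc=0x2F031 bytes_emitted=0
After char 3 ('I'=8): chars_in_quartet=4 acc=0xBC0C48 -> emit BC 0C 48, reset; bytes_emitted=3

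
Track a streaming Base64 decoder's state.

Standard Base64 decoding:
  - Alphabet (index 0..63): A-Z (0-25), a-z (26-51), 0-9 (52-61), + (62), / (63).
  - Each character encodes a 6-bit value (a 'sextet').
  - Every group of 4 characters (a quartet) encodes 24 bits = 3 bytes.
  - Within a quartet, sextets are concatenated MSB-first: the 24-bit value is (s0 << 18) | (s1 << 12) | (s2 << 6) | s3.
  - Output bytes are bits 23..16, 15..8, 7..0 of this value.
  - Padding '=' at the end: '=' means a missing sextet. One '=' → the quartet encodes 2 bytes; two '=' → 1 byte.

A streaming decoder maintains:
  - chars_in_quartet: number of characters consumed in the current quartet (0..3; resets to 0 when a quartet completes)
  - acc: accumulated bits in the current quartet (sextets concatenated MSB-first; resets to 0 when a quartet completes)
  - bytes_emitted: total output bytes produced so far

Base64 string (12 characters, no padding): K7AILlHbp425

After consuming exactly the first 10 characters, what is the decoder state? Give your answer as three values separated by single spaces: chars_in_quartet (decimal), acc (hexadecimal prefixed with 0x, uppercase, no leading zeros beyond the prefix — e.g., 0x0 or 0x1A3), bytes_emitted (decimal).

Answer: 2 0xA78 6

Derivation:
After char 0 ('K'=10): chars_in_quartet=1 acc=0xA bytes_emitted=0
After char 1 ('7'=59): chars_in_quartet=2 acc=0x2BB bytes_emitted=0
After char 2 ('A'=0): chars_in_quartet=3 acc=0xAEC0 bytes_emitted=0
After char 3 ('I'=8): chars_in_quartet=4 acc=0x2BB008 -> emit 2B B0 08, reset; bytes_emitted=3
After char 4 ('L'=11): chars_in_quartet=1 acc=0xB bytes_emitted=3
After char 5 ('l'=37): chars_in_quartet=2 acc=0x2E5 bytes_emitted=3
After char 6 ('H'=7): chars_in_quartet=3 acc=0xB947 bytes_emitted=3
After char 7 ('b'=27): chars_in_quartet=4 acc=0x2E51DB -> emit 2E 51 DB, reset; bytes_emitted=6
After char 8 ('p'=41): chars_in_quartet=1 acc=0x29 bytes_emitted=6
After char 9 ('4'=56): chars_in_quartet=2 acc=0xA78 bytes_emitted=6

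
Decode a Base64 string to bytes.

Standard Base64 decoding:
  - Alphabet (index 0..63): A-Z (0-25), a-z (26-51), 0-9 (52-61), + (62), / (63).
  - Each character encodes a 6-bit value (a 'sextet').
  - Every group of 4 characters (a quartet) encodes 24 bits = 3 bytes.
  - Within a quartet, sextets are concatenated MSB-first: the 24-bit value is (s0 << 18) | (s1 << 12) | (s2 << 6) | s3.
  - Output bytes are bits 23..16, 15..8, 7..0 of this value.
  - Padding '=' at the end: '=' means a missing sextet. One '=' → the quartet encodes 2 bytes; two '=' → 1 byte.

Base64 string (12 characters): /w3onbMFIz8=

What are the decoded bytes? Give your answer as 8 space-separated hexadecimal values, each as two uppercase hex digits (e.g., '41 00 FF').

Answer: FF 0D E8 9D B3 05 23 3F

Derivation:
After char 0 ('/'=63): chars_in_quartet=1 acc=0x3F bytes_emitted=0
After char 1 ('w'=48): chars_in_quartet=2 acc=0xFF0 bytes_emitted=0
After char 2 ('3'=55): chars_in_quartet=3 acc=0x3FC37 bytes_emitted=0
After char 3 ('o'=40): chars_in_quartet=4 acc=0xFF0DE8 -> emit FF 0D E8, reset; bytes_emitted=3
After char 4 ('n'=39): chars_in_quartet=1 acc=0x27 bytes_emitted=3
After char 5 ('b'=27): chars_in_quartet=2 acc=0x9DB bytes_emitted=3
After char 6 ('M'=12): chars_in_quartet=3 acc=0x276CC bytes_emitted=3
After char 7 ('F'=5): chars_in_quartet=4 acc=0x9DB305 -> emit 9D B3 05, reset; bytes_emitted=6
After char 8 ('I'=8): chars_in_quartet=1 acc=0x8 bytes_emitted=6
After char 9 ('z'=51): chars_in_quartet=2 acc=0x233 bytes_emitted=6
After char 10 ('8'=60): chars_in_quartet=3 acc=0x8CFC bytes_emitted=6
Padding '=': partial quartet acc=0x8CFC -> emit 23 3F; bytes_emitted=8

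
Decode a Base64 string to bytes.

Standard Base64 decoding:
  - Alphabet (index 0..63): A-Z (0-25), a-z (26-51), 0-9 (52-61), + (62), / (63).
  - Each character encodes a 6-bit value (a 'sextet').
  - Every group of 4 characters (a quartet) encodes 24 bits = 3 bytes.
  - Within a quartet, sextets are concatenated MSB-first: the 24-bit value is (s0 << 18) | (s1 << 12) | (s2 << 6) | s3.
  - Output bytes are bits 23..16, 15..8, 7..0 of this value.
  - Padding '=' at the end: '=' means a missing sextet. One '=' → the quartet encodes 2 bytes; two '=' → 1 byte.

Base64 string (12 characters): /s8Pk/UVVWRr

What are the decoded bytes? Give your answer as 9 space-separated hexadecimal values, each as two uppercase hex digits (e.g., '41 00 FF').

Answer: FE CF 0F 93 F5 15 55 64 6B

Derivation:
After char 0 ('/'=63): chars_in_quartet=1 acc=0x3F bytes_emitted=0
After char 1 ('s'=44): chars_in_quartet=2 acc=0xFEC bytes_emitted=0
After char 2 ('8'=60): chars_in_quartet=3 acc=0x3FB3C bytes_emitted=0
After char 3 ('P'=15): chars_in_quartet=4 acc=0xFECF0F -> emit FE CF 0F, reset; bytes_emitted=3
After char 4 ('k'=36): chars_in_quartet=1 acc=0x24 bytes_emitted=3
After char 5 ('/'=63): chars_in_quartet=2 acc=0x93F bytes_emitted=3
After char 6 ('U'=20): chars_in_quartet=3 acc=0x24FD4 bytes_emitted=3
After char 7 ('V'=21): chars_in_quartet=4 acc=0x93F515 -> emit 93 F5 15, reset; bytes_emitted=6
After char 8 ('V'=21): chars_in_quartet=1 acc=0x15 bytes_emitted=6
After char 9 ('W'=22): chars_in_quartet=2 acc=0x556 bytes_emitted=6
After char 10 ('R'=17): chars_in_quartet=3 acc=0x15591 bytes_emitted=6
After char 11 ('r'=43): chars_in_quartet=4 acc=0x55646B -> emit 55 64 6B, reset; bytes_emitted=9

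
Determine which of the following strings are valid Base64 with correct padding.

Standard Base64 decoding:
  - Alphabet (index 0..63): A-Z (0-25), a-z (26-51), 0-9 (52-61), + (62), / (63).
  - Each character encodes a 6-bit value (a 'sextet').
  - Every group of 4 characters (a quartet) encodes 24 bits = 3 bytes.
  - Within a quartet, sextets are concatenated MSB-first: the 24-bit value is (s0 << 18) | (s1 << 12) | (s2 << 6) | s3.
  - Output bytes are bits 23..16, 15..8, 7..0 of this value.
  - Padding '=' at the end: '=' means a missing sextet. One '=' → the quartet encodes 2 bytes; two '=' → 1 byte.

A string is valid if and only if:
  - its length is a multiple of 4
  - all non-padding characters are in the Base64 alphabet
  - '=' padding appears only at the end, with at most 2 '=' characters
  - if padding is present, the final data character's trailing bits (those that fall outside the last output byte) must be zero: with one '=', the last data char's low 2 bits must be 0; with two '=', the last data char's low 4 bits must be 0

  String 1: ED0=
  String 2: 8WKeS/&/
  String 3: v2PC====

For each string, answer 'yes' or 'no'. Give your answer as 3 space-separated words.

Answer: yes no no

Derivation:
String 1: 'ED0=' → valid
String 2: '8WKeS/&/' → invalid (bad char(s): ['&'])
String 3: 'v2PC====' → invalid (4 pad chars (max 2))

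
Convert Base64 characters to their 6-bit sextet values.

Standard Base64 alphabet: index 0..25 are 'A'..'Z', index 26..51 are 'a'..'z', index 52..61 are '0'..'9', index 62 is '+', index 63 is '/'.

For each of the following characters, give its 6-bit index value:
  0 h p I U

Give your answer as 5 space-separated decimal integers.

Answer: 52 33 41 8 20

Derivation:
'0': 0..9 range, 52 + ord('0') − ord('0') = 52
'h': a..z range, 26 + ord('h') − ord('a') = 33
'p': a..z range, 26 + ord('p') − ord('a') = 41
'I': A..Z range, ord('I') − ord('A') = 8
'U': A..Z range, ord('U') − ord('A') = 20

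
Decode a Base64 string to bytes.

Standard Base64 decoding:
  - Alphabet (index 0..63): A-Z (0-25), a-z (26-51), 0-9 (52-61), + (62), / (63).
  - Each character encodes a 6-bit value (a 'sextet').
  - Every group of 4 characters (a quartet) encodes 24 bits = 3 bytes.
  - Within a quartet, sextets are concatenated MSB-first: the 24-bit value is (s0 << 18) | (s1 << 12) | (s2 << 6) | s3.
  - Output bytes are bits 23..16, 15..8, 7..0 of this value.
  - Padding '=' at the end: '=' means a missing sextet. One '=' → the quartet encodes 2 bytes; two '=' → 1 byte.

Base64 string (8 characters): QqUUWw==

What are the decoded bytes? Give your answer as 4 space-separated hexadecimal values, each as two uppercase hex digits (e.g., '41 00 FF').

Answer: 42 A5 14 5B

Derivation:
After char 0 ('Q'=16): chars_in_quartet=1 acc=0x10 bytes_emitted=0
After char 1 ('q'=42): chars_in_quartet=2 acc=0x42A bytes_emitted=0
After char 2 ('U'=20): chars_in_quartet=3 acc=0x10A94 bytes_emitted=0
After char 3 ('U'=20): chars_in_quartet=4 acc=0x42A514 -> emit 42 A5 14, reset; bytes_emitted=3
After char 4 ('W'=22): chars_in_quartet=1 acc=0x16 bytes_emitted=3
After char 5 ('w'=48): chars_in_quartet=2 acc=0x5B0 bytes_emitted=3
Padding '==': partial quartet acc=0x5B0 -> emit 5B; bytes_emitted=4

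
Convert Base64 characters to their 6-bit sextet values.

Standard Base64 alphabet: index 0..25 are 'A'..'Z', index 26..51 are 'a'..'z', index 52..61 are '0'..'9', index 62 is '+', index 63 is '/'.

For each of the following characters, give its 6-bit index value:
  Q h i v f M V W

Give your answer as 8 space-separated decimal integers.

'Q': A..Z range, ord('Q') − ord('A') = 16
'h': a..z range, 26 + ord('h') − ord('a') = 33
'i': a..z range, 26 + ord('i') − ord('a') = 34
'v': a..z range, 26 + ord('v') − ord('a') = 47
'f': a..z range, 26 + ord('f') − ord('a') = 31
'M': A..Z range, ord('M') − ord('A') = 12
'V': A..Z range, ord('V') − ord('A') = 21
'W': A..Z range, ord('W') − ord('A') = 22

Answer: 16 33 34 47 31 12 21 22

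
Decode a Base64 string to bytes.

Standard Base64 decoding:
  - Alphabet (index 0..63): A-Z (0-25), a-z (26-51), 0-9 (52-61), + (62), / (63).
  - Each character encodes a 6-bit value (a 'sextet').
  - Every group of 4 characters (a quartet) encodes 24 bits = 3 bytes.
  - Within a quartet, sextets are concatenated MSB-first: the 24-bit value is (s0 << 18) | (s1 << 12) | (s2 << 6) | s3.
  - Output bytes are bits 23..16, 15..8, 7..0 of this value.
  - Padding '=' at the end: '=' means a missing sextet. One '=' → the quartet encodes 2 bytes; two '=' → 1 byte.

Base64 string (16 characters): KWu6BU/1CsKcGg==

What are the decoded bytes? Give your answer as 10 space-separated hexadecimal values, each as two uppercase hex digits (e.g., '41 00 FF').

Answer: 29 6B BA 05 4F F5 0A C2 9C 1A

Derivation:
After char 0 ('K'=10): chars_in_quartet=1 acc=0xA bytes_emitted=0
After char 1 ('W'=22): chars_in_quartet=2 acc=0x296 bytes_emitted=0
After char 2 ('u'=46): chars_in_quartet=3 acc=0xA5AE bytes_emitted=0
After char 3 ('6'=58): chars_in_quartet=4 acc=0x296BBA -> emit 29 6B BA, reset; bytes_emitted=3
After char 4 ('B'=1): chars_in_quartet=1 acc=0x1 bytes_emitted=3
After char 5 ('U'=20): chars_in_quartet=2 acc=0x54 bytes_emitted=3
After char 6 ('/'=63): chars_in_quartet=3 acc=0x153F bytes_emitted=3
After char 7 ('1'=53): chars_in_quartet=4 acc=0x54FF5 -> emit 05 4F F5, reset; bytes_emitted=6
After char 8 ('C'=2): chars_in_quartet=1 acc=0x2 bytes_emitted=6
After char 9 ('s'=44): chars_in_quartet=2 acc=0xAC bytes_emitted=6
After char 10 ('K'=10): chars_in_quartet=3 acc=0x2B0A bytes_emitted=6
After char 11 ('c'=28): chars_in_quartet=4 acc=0xAC29C -> emit 0A C2 9C, reset; bytes_emitted=9
After char 12 ('G'=6): chars_in_quartet=1 acc=0x6 bytes_emitted=9
After char 13 ('g'=32): chars_in_quartet=2 acc=0x1A0 bytes_emitted=9
Padding '==': partial quartet acc=0x1A0 -> emit 1A; bytes_emitted=10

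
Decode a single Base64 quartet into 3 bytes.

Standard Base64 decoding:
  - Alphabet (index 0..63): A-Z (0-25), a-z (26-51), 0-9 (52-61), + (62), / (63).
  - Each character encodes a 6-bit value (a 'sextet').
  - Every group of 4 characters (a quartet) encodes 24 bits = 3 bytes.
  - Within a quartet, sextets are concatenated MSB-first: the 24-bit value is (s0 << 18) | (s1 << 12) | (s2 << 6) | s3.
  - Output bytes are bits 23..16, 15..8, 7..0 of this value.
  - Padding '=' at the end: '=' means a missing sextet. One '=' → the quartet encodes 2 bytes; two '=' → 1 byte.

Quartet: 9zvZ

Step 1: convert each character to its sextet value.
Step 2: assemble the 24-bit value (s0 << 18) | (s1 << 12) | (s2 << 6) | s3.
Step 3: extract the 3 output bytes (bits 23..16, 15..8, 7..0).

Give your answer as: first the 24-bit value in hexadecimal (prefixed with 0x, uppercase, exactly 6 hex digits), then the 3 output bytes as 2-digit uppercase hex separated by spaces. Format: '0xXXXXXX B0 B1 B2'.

Sextets: 9=61, z=51, v=47, Z=25
24-bit: (61<<18) | (51<<12) | (47<<6) | 25
      = 0xF40000 | 0x033000 | 0x000BC0 | 0x000019
      = 0xF73BD9
Bytes: (v>>16)&0xFF=F7, (v>>8)&0xFF=3B, v&0xFF=D9

Answer: 0xF73BD9 F7 3B D9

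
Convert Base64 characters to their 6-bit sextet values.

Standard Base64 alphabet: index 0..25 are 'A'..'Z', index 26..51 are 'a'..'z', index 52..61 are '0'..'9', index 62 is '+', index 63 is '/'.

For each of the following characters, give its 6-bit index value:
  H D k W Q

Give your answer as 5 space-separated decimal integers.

Answer: 7 3 36 22 16

Derivation:
'H': A..Z range, ord('H') − ord('A') = 7
'D': A..Z range, ord('D') − ord('A') = 3
'k': a..z range, 26 + ord('k') − ord('a') = 36
'W': A..Z range, ord('W') − ord('A') = 22
'Q': A..Z range, ord('Q') − ord('A') = 16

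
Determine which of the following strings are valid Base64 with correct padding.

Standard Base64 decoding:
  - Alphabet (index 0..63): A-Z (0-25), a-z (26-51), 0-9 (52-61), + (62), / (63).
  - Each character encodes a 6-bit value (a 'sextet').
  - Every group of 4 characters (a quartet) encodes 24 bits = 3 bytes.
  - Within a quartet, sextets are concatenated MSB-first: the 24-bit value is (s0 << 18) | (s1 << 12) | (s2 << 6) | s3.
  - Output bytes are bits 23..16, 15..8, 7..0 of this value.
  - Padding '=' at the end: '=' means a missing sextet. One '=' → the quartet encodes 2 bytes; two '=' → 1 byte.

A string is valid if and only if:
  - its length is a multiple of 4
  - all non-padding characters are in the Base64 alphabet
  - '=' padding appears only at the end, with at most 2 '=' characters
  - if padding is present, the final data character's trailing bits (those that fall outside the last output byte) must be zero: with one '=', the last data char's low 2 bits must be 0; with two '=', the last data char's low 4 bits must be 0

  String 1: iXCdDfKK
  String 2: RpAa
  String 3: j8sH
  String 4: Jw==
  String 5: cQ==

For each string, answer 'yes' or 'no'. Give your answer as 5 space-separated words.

Answer: yes yes yes yes yes

Derivation:
String 1: 'iXCdDfKK' → valid
String 2: 'RpAa' → valid
String 3: 'j8sH' → valid
String 4: 'Jw==' → valid
String 5: 'cQ==' → valid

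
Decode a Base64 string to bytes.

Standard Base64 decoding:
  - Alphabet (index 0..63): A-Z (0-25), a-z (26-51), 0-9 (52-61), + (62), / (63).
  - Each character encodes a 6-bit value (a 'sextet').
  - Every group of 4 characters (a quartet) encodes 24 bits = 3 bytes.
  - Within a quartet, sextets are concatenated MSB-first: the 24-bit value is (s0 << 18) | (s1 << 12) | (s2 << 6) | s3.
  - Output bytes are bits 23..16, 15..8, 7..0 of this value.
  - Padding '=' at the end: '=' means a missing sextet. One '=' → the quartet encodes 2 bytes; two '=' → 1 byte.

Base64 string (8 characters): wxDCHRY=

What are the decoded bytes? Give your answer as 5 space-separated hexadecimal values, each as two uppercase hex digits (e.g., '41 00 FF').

Answer: C3 10 C2 1D 16

Derivation:
After char 0 ('w'=48): chars_in_quartet=1 acc=0x30 bytes_emitted=0
After char 1 ('x'=49): chars_in_quartet=2 acc=0xC31 bytes_emitted=0
After char 2 ('D'=3): chars_in_quartet=3 acc=0x30C43 bytes_emitted=0
After char 3 ('C'=2): chars_in_quartet=4 acc=0xC310C2 -> emit C3 10 C2, reset; bytes_emitted=3
After char 4 ('H'=7): chars_in_quartet=1 acc=0x7 bytes_emitted=3
After char 5 ('R'=17): chars_in_quartet=2 acc=0x1D1 bytes_emitted=3
After char 6 ('Y'=24): chars_in_quartet=3 acc=0x7458 bytes_emitted=3
Padding '=': partial quartet acc=0x7458 -> emit 1D 16; bytes_emitted=5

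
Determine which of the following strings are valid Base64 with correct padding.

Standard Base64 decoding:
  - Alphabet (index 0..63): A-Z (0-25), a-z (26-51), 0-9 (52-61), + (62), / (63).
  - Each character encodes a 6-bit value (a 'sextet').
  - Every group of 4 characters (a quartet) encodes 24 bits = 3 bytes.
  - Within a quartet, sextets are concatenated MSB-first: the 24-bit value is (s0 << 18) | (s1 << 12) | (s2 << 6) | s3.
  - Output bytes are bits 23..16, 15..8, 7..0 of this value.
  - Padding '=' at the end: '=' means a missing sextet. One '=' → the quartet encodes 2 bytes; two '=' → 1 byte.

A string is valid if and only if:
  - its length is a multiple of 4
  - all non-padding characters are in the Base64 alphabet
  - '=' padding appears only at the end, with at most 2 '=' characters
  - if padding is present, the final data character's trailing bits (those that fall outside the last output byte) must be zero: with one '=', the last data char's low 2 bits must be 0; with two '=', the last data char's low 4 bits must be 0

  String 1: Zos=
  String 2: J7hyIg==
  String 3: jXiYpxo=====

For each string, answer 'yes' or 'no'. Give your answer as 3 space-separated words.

String 1: 'Zos=' → valid
String 2: 'J7hyIg==' → valid
String 3: 'jXiYpxo=====' → invalid (5 pad chars (max 2))

Answer: yes yes no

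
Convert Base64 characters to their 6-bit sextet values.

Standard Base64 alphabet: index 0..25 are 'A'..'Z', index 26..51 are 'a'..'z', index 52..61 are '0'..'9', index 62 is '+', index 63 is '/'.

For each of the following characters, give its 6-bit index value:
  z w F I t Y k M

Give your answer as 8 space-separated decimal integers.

Answer: 51 48 5 8 45 24 36 12

Derivation:
'z': a..z range, 26 + ord('z') − ord('a') = 51
'w': a..z range, 26 + ord('w') − ord('a') = 48
'F': A..Z range, ord('F') − ord('A') = 5
'I': A..Z range, ord('I') − ord('A') = 8
't': a..z range, 26 + ord('t') − ord('a') = 45
'Y': A..Z range, ord('Y') − ord('A') = 24
'k': a..z range, 26 + ord('k') − ord('a') = 36
'M': A..Z range, ord('M') − ord('A') = 12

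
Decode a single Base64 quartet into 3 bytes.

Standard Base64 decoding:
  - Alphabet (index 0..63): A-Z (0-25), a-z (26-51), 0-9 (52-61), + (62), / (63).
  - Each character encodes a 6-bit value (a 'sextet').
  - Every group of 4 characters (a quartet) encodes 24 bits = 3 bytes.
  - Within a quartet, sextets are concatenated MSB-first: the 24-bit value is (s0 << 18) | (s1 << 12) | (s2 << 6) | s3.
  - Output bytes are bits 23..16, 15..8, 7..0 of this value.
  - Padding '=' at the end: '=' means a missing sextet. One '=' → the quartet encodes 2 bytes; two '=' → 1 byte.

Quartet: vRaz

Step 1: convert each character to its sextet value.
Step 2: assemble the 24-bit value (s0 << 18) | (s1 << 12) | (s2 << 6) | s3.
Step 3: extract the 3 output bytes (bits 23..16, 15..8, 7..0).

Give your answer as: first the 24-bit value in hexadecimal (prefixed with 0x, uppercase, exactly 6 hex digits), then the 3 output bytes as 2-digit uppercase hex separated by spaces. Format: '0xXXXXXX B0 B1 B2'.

Answer: 0xBD16B3 BD 16 B3

Derivation:
Sextets: v=47, R=17, a=26, z=51
24-bit: (47<<18) | (17<<12) | (26<<6) | 51
      = 0xBC0000 | 0x011000 | 0x000680 | 0x000033
      = 0xBD16B3
Bytes: (v>>16)&0xFF=BD, (v>>8)&0xFF=16, v&0xFF=B3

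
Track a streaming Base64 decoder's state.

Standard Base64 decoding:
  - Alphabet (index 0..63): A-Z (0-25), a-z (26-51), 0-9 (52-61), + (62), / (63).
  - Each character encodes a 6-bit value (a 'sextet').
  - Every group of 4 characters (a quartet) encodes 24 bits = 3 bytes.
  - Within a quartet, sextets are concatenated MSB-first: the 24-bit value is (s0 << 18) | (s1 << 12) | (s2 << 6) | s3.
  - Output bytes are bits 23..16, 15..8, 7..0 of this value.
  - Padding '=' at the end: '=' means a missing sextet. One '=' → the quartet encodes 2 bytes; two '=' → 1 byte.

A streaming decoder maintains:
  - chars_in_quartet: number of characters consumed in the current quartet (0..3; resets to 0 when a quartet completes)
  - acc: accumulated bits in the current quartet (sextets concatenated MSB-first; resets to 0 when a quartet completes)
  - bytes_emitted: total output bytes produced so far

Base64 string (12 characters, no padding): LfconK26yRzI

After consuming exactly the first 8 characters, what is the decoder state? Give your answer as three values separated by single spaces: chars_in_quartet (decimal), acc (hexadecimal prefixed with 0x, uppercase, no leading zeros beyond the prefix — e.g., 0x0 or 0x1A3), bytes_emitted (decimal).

After char 0 ('L'=11): chars_in_quartet=1 acc=0xB bytes_emitted=0
After char 1 ('f'=31): chars_in_quartet=2 acc=0x2DF bytes_emitted=0
After char 2 ('c'=28): chars_in_quartet=3 acc=0xB7DC bytes_emitted=0
After char 3 ('o'=40): chars_in_quartet=4 acc=0x2DF728 -> emit 2D F7 28, reset; bytes_emitted=3
After char 4 ('n'=39): chars_in_quartet=1 acc=0x27 bytes_emitted=3
After char 5 ('K'=10): chars_in_quartet=2 acc=0x9CA bytes_emitted=3
After char 6 ('2'=54): chars_in_quartet=3 acc=0x272B6 bytes_emitted=3
After char 7 ('6'=58): chars_in_quartet=4 acc=0x9CADBA -> emit 9C AD BA, reset; bytes_emitted=6

Answer: 0 0x0 6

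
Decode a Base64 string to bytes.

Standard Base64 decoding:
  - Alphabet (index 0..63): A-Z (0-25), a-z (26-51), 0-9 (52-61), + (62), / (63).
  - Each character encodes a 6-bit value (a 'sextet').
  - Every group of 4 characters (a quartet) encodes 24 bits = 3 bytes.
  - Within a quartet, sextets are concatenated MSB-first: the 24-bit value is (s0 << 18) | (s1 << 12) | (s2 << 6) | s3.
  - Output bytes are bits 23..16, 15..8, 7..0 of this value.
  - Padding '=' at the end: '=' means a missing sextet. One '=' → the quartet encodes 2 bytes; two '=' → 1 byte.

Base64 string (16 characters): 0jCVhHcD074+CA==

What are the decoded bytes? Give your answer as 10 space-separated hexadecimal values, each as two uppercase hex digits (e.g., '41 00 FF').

Answer: D2 30 95 84 77 03 D3 BE 3E 08

Derivation:
After char 0 ('0'=52): chars_in_quartet=1 acc=0x34 bytes_emitted=0
After char 1 ('j'=35): chars_in_quartet=2 acc=0xD23 bytes_emitted=0
After char 2 ('C'=2): chars_in_quartet=3 acc=0x348C2 bytes_emitted=0
After char 3 ('V'=21): chars_in_quartet=4 acc=0xD23095 -> emit D2 30 95, reset; bytes_emitted=3
After char 4 ('h'=33): chars_in_quartet=1 acc=0x21 bytes_emitted=3
After char 5 ('H'=7): chars_in_quartet=2 acc=0x847 bytes_emitted=3
After char 6 ('c'=28): chars_in_quartet=3 acc=0x211DC bytes_emitted=3
After char 7 ('D'=3): chars_in_quartet=4 acc=0x847703 -> emit 84 77 03, reset; bytes_emitted=6
After char 8 ('0'=52): chars_in_quartet=1 acc=0x34 bytes_emitted=6
After char 9 ('7'=59): chars_in_quartet=2 acc=0xD3B bytes_emitted=6
After char 10 ('4'=56): chars_in_quartet=3 acc=0x34EF8 bytes_emitted=6
After char 11 ('+'=62): chars_in_quartet=4 acc=0xD3BE3E -> emit D3 BE 3E, reset; bytes_emitted=9
After char 12 ('C'=2): chars_in_quartet=1 acc=0x2 bytes_emitted=9
After char 13 ('A'=0): chars_in_quartet=2 acc=0x80 bytes_emitted=9
Padding '==': partial quartet acc=0x80 -> emit 08; bytes_emitted=10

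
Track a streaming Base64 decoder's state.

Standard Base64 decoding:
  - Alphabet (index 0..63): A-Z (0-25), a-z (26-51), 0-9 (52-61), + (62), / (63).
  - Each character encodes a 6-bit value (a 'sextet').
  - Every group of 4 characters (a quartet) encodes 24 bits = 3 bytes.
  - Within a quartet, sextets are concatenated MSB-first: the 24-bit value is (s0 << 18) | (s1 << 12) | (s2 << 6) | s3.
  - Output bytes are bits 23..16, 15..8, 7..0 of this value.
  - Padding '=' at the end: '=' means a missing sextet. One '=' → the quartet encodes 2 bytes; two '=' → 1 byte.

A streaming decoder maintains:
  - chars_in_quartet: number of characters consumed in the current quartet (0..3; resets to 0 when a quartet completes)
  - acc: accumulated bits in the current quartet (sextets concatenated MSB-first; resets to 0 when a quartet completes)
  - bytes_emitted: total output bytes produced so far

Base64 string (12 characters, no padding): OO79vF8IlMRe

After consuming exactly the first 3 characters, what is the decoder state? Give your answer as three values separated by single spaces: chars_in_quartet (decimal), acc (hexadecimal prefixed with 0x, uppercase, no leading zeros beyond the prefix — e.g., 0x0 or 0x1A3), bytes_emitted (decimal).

Answer: 3 0xE3BB 0

Derivation:
After char 0 ('O'=14): chars_in_quartet=1 acc=0xE bytes_emitted=0
After char 1 ('O'=14): chars_in_quartet=2 acc=0x38E bytes_emitted=0
After char 2 ('7'=59): chars_in_quartet=3 acc=0xE3BB bytes_emitted=0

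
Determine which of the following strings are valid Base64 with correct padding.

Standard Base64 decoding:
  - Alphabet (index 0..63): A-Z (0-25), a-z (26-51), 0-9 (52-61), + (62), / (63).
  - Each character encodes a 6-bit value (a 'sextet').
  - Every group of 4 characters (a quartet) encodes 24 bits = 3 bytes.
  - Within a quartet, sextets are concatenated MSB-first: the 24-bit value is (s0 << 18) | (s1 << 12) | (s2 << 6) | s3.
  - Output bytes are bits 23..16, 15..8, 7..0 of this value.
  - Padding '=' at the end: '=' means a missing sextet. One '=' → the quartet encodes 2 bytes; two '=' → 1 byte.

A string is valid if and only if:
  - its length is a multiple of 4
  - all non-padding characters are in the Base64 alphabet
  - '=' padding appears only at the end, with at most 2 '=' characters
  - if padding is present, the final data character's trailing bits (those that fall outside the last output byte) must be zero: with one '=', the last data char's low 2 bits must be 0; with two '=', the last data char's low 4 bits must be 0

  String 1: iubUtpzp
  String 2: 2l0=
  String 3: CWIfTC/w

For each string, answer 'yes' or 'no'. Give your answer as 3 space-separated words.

String 1: 'iubUtpzp' → valid
String 2: '2l0=' → valid
String 3: 'CWIfTC/w' → valid

Answer: yes yes yes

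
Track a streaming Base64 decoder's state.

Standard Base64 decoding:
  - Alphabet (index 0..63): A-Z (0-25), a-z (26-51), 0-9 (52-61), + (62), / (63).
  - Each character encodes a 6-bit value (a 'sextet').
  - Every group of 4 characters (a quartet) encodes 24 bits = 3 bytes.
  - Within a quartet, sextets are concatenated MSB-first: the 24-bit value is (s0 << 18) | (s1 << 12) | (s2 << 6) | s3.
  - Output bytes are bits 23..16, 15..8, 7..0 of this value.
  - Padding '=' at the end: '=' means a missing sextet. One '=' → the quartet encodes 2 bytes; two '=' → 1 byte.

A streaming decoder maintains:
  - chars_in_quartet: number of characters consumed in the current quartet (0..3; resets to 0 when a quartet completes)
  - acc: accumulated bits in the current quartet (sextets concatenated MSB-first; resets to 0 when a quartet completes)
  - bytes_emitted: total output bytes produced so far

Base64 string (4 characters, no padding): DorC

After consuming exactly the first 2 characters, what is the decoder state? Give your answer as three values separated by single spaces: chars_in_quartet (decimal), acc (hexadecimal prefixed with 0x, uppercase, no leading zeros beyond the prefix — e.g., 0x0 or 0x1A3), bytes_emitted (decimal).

Answer: 2 0xE8 0

Derivation:
After char 0 ('D'=3): chars_in_quartet=1 acc=0x3 bytes_emitted=0
After char 1 ('o'=40): chars_in_quartet=2 acc=0xE8 bytes_emitted=0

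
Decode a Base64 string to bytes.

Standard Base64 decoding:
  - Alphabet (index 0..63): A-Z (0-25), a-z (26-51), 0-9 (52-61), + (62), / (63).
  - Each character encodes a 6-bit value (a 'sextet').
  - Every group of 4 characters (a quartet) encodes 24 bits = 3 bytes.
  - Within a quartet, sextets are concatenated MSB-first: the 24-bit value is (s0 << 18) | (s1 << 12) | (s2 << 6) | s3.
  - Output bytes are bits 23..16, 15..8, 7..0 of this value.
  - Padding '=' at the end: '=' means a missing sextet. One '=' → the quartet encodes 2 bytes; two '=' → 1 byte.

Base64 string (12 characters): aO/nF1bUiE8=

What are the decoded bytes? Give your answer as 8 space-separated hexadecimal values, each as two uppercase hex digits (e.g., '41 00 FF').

After char 0 ('a'=26): chars_in_quartet=1 acc=0x1A bytes_emitted=0
After char 1 ('O'=14): chars_in_quartet=2 acc=0x68E bytes_emitted=0
After char 2 ('/'=63): chars_in_quartet=3 acc=0x1A3BF bytes_emitted=0
After char 3 ('n'=39): chars_in_quartet=4 acc=0x68EFE7 -> emit 68 EF E7, reset; bytes_emitted=3
After char 4 ('F'=5): chars_in_quartet=1 acc=0x5 bytes_emitted=3
After char 5 ('1'=53): chars_in_quartet=2 acc=0x175 bytes_emitted=3
After char 6 ('b'=27): chars_in_quartet=3 acc=0x5D5B bytes_emitted=3
After char 7 ('U'=20): chars_in_quartet=4 acc=0x1756D4 -> emit 17 56 D4, reset; bytes_emitted=6
After char 8 ('i'=34): chars_in_quartet=1 acc=0x22 bytes_emitted=6
After char 9 ('E'=4): chars_in_quartet=2 acc=0x884 bytes_emitted=6
After char 10 ('8'=60): chars_in_quartet=3 acc=0x2213C bytes_emitted=6
Padding '=': partial quartet acc=0x2213C -> emit 88 4F; bytes_emitted=8

Answer: 68 EF E7 17 56 D4 88 4F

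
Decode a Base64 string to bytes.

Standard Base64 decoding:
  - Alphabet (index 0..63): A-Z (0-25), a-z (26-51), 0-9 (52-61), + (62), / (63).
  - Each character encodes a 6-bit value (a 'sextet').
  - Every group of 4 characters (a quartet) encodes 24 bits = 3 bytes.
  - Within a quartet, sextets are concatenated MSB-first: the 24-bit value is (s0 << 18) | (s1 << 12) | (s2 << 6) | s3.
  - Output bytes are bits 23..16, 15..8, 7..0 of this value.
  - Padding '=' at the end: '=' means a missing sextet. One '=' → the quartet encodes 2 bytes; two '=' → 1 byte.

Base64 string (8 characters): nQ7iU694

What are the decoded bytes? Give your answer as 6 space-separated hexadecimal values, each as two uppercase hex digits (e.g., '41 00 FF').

After char 0 ('n'=39): chars_in_quartet=1 acc=0x27 bytes_emitted=0
After char 1 ('Q'=16): chars_in_quartet=2 acc=0x9D0 bytes_emitted=0
After char 2 ('7'=59): chars_in_quartet=3 acc=0x2743B bytes_emitted=0
After char 3 ('i'=34): chars_in_quartet=4 acc=0x9D0EE2 -> emit 9D 0E E2, reset; bytes_emitted=3
After char 4 ('U'=20): chars_in_quartet=1 acc=0x14 bytes_emitted=3
After char 5 ('6'=58): chars_in_quartet=2 acc=0x53A bytes_emitted=3
After char 6 ('9'=61): chars_in_quartet=3 acc=0x14EBD bytes_emitted=3
After char 7 ('4'=56): chars_in_quartet=4 acc=0x53AF78 -> emit 53 AF 78, reset; bytes_emitted=6

Answer: 9D 0E E2 53 AF 78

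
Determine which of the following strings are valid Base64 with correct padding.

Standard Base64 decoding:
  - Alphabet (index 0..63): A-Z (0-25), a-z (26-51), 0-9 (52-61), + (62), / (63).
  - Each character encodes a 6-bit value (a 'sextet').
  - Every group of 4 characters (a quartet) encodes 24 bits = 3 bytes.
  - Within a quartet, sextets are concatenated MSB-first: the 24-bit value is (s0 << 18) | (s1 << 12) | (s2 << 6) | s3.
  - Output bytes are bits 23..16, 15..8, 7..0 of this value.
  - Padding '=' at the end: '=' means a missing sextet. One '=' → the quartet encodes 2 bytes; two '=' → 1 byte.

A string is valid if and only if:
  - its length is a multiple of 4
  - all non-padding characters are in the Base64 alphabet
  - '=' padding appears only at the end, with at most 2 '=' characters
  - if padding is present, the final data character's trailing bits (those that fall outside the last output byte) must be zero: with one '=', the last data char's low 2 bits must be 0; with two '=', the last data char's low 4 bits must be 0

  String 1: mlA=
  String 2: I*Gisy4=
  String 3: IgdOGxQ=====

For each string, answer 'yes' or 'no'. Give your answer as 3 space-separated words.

Answer: yes no no

Derivation:
String 1: 'mlA=' → valid
String 2: 'I*Gisy4=' → invalid (bad char(s): ['*'])
String 3: 'IgdOGxQ=====' → invalid (5 pad chars (max 2))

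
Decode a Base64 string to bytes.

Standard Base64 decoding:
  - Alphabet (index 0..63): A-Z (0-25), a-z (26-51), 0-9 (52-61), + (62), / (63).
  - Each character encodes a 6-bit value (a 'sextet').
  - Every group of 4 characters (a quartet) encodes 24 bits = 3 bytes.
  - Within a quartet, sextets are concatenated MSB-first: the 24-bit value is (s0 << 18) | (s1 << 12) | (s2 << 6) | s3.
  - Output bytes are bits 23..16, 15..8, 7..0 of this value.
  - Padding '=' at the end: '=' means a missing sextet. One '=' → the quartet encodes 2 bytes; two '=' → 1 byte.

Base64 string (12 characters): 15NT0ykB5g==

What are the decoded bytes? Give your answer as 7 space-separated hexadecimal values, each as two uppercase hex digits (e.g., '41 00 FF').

Answer: D7 93 53 D3 29 01 E6

Derivation:
After char 0 ('1'=53): chars_in_quartet=1 acc=0x35 bytes_emitted=0
After char 1 ('5'=57): chars_in_quartet=2 acc=0xD79 bytes_emitted=0
After char 2 ('N'=13): chars_in_quartet=3 acc=0x35E4D bytes_emitted=0
After char 3 ('T'=19): chars_in_quartet=4 acc=0xD79353 -> emit D7 93 53, reset; bytes_emitted=3
After char 4 ('0'=52): chars_in_quartet=1 acc=0x34 bytes_emitted=3
After char 5 ('y'=50): chars_in_quartet=2 acc=0xD32 bytes_emitted=3
After char 6 ('k'=36): chars_in_quartet=3 acc=0x34CA4 bytes_emitted=3
After char 7 ('B'=1): chars_in_quartet=4 acc=0xD32901 -> emit D3 29 01, reset; bytes_emitted=6
After char 8 ('5'=57): chars_in_quartet=1 acc=0x39 bytes_emitted=6
After char 9 ('g'=32): chars_in_quartet=2 acc=0xE60 bytes_emitted=6
Padding '==': partial quartet acc=0xE60 -> emit E6; bytes_emitted=7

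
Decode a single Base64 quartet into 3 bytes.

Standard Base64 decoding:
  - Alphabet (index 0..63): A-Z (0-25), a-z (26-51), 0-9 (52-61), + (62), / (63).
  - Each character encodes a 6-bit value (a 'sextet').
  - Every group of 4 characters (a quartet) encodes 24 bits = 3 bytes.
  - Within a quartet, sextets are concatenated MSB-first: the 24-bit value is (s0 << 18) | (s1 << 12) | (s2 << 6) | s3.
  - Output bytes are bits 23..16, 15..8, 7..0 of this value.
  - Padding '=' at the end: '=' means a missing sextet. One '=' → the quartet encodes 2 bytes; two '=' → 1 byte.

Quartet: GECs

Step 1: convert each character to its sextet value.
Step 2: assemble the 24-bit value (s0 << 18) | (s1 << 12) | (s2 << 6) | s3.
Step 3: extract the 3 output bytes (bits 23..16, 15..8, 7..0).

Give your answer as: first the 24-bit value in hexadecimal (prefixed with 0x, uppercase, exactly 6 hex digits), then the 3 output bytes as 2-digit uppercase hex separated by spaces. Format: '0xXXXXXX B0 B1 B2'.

Answer: 0x1840AC 18 40 AC

Derivation:
Sextets: G=6, E=4, C=2, s=44
24-bit: (6<<18) | (4<<12) | (2<<6) | 44
      = 0x180000 | 0x004000 | 0x000080 | 0x00002C
      = 0x1840AC
Bytes: (v>>16)&0xFF=18, (v>>8)&0xFF=40, v&0xFF=AC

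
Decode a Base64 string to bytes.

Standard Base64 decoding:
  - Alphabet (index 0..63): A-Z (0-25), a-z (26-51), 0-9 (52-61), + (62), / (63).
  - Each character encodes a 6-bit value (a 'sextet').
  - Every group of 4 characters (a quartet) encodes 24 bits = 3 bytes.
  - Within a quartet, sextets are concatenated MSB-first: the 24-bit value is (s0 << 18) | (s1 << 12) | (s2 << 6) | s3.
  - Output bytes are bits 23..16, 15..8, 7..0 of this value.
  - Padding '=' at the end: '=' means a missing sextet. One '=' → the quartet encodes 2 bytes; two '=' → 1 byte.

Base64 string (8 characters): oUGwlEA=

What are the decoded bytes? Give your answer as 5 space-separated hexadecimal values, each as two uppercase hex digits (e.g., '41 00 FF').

Answer: A1 41 B0 94 40

Derivation:
After char 0 ('o'=40): chars_in_quartet=1 acc=0x28 bytes_emitted=0
After char 1 ('U'=20): chars_in_quartet=2 acc=0xA14 bytes_emitted=0
After char 2 ('G'=6): chars_in_quartet=3 acc=0x28506 bytes_emitted=0
After char 3 ('w'=48): chars_in_quartet=4 acc=0xA141B0 -> emit A1 41 B0, reset; bytes_emitted=3
After char 4 ('l'=37): chars_in_quartet=1 acc=0x25 bytes_emitted=3
After char 5 ('E'=4): chars_in_quartet=2 acc=0x944 bytes_emitted=3
After char 6 ('A'=0): chars_in_quartet=3 acc=0x25100 bytes_emitted=3
Padding '=': partial quartet acc=0x25100 -> emit 94 40; bytes_emitted=5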